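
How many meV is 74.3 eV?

(no prefix) = 10^0, milli = 10^-3; factor is 10^3.
74.3 × 10^3 = 74300

74300 meV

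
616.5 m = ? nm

(no prefix) = 1e0, nano = 1e-9; factor is 1e9.
616.5 × 1e9 = 616500000000

616500000000 nm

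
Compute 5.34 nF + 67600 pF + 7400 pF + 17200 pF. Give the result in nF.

In nF:
  5.34 nF → 5.34
  67600 pF = 67600 × 10⁻³ nF = 67.6
  7400 pF = 7400 × 10⁻³ nF = 7.4
  17200 pF = 17200 × 10⁻³ nF = 17.2
Sum: 5.34 + 67.6 + 7.4 + 17.2 = 97.54

97.54 nF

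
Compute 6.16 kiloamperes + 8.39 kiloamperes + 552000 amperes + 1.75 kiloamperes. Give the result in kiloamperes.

568.3 kiloamperes

In kiloamperes:
  6.16 kiloamperes → 6.16
  8.39 kiloamperes → 8.39
  552000 amperes = 552000 × 10⁻³ kiloamperes = 552
  1.75 kiloamperes → 1.75
Sum: 6.16 + 8.39 + 552 + 1.75 = 568.3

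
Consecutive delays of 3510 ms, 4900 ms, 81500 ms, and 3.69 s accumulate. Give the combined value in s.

In s:
  3510 ms = 3510 × 10⁻³ s = 3.51
  4900 ms = 4900 × 10⁻³ s = 4.9
  81500 ms = 81500 × 10⁻³ s = 81.5
  3.69 s → 3.69
Sum: 3.51 + 4.9 + 81.5 + 3.69 = 93.6

93.6 s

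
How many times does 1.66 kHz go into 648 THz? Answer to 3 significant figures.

(648e12) / (1.66e3) = 390.4e9

390000000000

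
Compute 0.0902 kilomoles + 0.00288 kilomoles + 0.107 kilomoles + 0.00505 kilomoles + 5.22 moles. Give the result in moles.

210.35 moles

In moles:
  0.0902 kilomoles = 0.0902e3 moles = 90.2
  0.00288 kilomoles = 0.00288e3 moles = 2.88
  0.107 kilomoles = 0.107e3 moles = 107
  0.00505 kilomoles = 0.00505e3 moles = 5.05
  5.22 moles → 5.22
Sum: 90.2 + 2.88 + 107 + 5.05 + 5.22 = 210.35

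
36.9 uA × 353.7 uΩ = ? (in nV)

36.9e-6 × 353.7e-6 = 13051.53e-12 V

13.05153 nV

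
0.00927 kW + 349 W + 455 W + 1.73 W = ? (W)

815 W

In W:
  0.00927 kW = 0.00927 × 10^3 W = 9.27
  349 W → 349
  455 W → 455
  1.73 W → 1.73
Sum: 9.27 + 349 + 455 + 1.73 = 815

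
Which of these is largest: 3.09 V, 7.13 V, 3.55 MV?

3.09 V = 3.09 V
7.13 V = 7.13 V
3.55 MV = 3550000 V

3.55 MV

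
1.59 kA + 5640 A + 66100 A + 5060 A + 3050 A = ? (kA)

81.44 kA

In kA:
  1.59 kA → 1.59
  5640 A = 5640e-3 kA = 5.64
  66100 A = 66100e-3 kA = 66.1
  5060 A = 5060e-3 kA = 5.06
  3050 A = 3050e-3 kA = 3.05
Sum: 1.59 + 5.64 + 66.1 + 5.06 + 3.05 = 81.44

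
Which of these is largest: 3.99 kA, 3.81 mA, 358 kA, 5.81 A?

3.99 kA = 3990 A
3.81 mA = 0.00381 A
358 kA = 358000 A
5.81 A = 5.81 A

358 kA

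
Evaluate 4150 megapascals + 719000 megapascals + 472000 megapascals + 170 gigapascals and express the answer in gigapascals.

In gigapascals:
  4150 megapascals = 4150 × 10^-3 gigapascals = 4.15
  719000 megapascals = 719000 × 10^-3 gigapascals = 719
  472000 megapascals = 472000 × 10^-3 gigapascals = 472
  170 gigapascals → 170
Sum: 4.15 + 719 + 472 + 170 = 1365.15

1365.15 gigapascals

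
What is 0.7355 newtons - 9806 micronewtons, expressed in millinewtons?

In millinewtons:
  0.7355 newtons = 0.7355 × 10^3 millinewtons = 735.5
  9806 micronewtons = 9806 × 10^-3 millinewtons = 9.806
Difference: 735.5 - 9.806 = 725.694

725.694 millinewtons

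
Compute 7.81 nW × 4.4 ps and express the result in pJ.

7.81e-9 × 4.4e-12 = 34.364e-21 J

0.000000034364 pJ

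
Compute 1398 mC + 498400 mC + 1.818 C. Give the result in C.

In C:
  1398 mC = 1398e-3 C = 1.398
  498400 mC = 498400e-3 C = 498.4
  1.818 C → 1.818
Sum: 1.398 + 498.4 + 1.818 = 501.616

501.616 C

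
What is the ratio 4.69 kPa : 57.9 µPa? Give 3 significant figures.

(4.69e3) / (57.9e-6) = 0.081e9

81000000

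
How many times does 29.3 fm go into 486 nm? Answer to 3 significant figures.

(486 × 10^-9) / (29.3 × 10^-15) = 16.59 × 10^6

16600000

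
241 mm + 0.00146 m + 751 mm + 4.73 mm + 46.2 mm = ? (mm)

1044.39 mm

In mm:
  241 mm → 241
  0.00146 m = 0.00146 × 10³ mm = 1.46
  751 mm → 751
  4.73 mm → 4.73
  46.2 mm → 46.2
Sum: 241 + 1.46 + 751 + 4.73 + 46.2 = 1044.39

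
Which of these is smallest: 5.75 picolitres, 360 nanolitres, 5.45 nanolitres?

5.75 picolitres = 0.00000000000575 litres
360 nanolitres = 0.00000036 litres
5.45 nanolitres = 0.00000000545 litres

5.75 picolitres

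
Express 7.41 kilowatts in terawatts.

0.00000000741 terawatts

kilo = 1e3, tera = 1e12; factor is 1e-9.
7.41 × 1e-9 = 0.00000000741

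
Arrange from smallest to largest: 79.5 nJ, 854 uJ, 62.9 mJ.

79.5 nJ = 0.0000000795 J
854 uJ = 0.000854 J
62.9 mJ = 0.0629 J

79.5 nJ < 854 uJ < 62.9 mJ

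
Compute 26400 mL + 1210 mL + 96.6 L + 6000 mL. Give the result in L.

In L:
  26400 mL = 26400e-3 L = 26.4
  1210 mL = 1210e-3 L = 1.21
  96.6 L → 96.6
  6000 mL = 6000e-3 L = 6
Sum: 26.4 + 1.21 + 96.6 + 6 = 130.21

130.21 L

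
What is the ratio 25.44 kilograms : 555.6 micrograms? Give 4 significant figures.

45790000

(25.44 × 10^3) / (555.6 × 10^-6) = 0.045788 × 10^9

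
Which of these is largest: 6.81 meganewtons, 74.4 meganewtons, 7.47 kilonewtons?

6.81 meganewtons = 6810000 newtons
74.4 meganewtons = 74400000 newtons
7.47 kilonewtons = 7470 newtons

74.4 meganewtons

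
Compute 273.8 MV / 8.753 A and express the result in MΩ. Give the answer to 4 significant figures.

31.28 MΩ

(273.8e6) / (8.753) = 31.2807e6 Ω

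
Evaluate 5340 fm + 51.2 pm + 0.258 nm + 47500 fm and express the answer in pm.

In pm:
  5340 fm = 5340e-3 pm = 5.34
  51.2 pm → 51.2
  0.258 nm = 0.258e3 pm = 258
  47500 fm = 47500e-3 pm = 47.5
Sum: 5.34 + 51.2 + 258 + 47.5 = 362.04

362.04 pm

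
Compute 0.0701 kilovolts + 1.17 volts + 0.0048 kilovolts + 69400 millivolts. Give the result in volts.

In volts:
  0.0701 kilovolts = 0.0701e3 volts = 70.1
  1.17 volts → 1.17
  0.0048 kilovolts = 0.0048e3 volts = 4.8
  69400 millivolts = 69400e-3 volts = 69.4
Sum: 70.1 + 1.17 + 4.8 + 69.4 = 145.47

145.47 volts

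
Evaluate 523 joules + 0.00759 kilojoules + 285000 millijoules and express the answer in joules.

In joules:
  523 joules → 523
  0.00759 kilojoules = 0.00759 × 10^3 joules = 7.59
  285000 millijoules = 285000 × 10^-3 joules = 285
Sum: 523 + 7.59 + 285 = 815.59

815.59 joules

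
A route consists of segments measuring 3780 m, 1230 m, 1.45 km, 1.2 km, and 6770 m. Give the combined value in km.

14.43 km

In km:
  3780 m = 3780 × 10⁻³ km = 3.78
  1230 m = 1230 × 10⁻³ km = 1.23
  1.45 km → 1.45
  1.2 km → 1.2
  6770 m = 6770 × 10⁻³ km = 6.77
Sum: 3.78 + 1.23 + 1.45 + 1.2 + 6.77 = 14.43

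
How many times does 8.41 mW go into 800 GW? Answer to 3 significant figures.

(800 × 10⁹) / (8.41 × 10⁻³) = 95.12 × 10¹²

95100000000000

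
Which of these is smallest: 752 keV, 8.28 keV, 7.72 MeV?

752 keV = 752000 eV
8.28 keV = 8280 eV
7.72 MeV = 7720000 eV

8.28 keV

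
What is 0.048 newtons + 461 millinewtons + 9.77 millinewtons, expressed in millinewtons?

518.77 millinewtons

In millinewtons:
  0.048 newtons = 0.048 × 10^3 millinewtons = 48
  461 millinewtons → 461
  9.77 millinewtons → 9.77
Sum: 48 + 461 + 9.77 = 518.77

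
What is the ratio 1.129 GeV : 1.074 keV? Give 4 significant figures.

1051000

(1.129e9) / (1.074e3) = 1.0512e6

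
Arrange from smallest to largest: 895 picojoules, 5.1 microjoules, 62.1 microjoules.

895 picojoules = 0.000000000895 joules
5.1 microjoules = 0.0000051 joules
62.1 microjoules = 0.0000621 joules

895 picojoules < 5.1 microjoules < 62.1 microjoules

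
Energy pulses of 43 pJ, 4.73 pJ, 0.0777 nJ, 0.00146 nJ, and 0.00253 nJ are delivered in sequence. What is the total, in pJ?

129.42 pJ

In pJ:
  43 pJ → 43
  4.73 pJ → 4.73
  0.0777 nJ = 0.0777 × 10³ pJ = 77.7
  0.00146 nJ = 0.00146 × 10³ pJ = 1.46
  0.00253 nJ = 0.00253 × 10³ pJ = 2.53
Sum: 43 + 4.73 + 77.7 + 1.46 + 2.53 = 129.42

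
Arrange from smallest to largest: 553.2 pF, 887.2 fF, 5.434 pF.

553.2 pF = 0.0000000005532 F
887.2 fF = 0.0000000000008872 F
5.434 pF = 0.000000000005434 F

887.2 fF < 5.434 pF < 553.2 pF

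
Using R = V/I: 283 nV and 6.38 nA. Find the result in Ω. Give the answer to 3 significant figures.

(283e-9) / (6.38e-9) = 44.357 Ω

44.4 Ω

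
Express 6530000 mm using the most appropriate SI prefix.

= 6.53 × 10^3 m; 10^3 is kilo.

6.53 km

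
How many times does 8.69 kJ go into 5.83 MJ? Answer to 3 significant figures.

671

(5.83 × 10⁶) / (8.69 × 10³) = 0.6709 × 10³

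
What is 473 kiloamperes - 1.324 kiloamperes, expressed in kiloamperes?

In kiloamperes:
  473 kiloamperes → 473
  1.324 kiloamperes → 1.324
Difference: 473 - 1.324 = 471.676

471.676 kiloamperes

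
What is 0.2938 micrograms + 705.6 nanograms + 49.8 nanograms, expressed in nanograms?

1049.2 nanograms

In nanograms:
  0.2938 micrograms = 0.2938e3 nanograms = 293.8
  705.6 nanograms → 705.6
  49.8 nanograms → 49.8
Sum: 293.8 + 705.6 + 49.8 = 1049.2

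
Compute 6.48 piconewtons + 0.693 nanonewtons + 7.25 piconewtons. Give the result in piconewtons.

706.73 piconewtons

In piconewtons:
  6.48 piconewtons → 6.48
  0.693 nanonewtons = 0.693 × 10^3 piconewtons = 693
  7.25 piconewtons → 7.25
Sum: 6.48 + 693 + 7.25 = 706.73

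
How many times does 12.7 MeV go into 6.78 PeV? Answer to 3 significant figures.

534000000

(6.78 × 10¹⁵) / (12.7 × 10⁶) = 0.5339 × 10⁹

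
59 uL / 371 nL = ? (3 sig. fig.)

159

(59 × 10⁻⁶) / (371 × 10⁻⁹) = 0.159 × 10³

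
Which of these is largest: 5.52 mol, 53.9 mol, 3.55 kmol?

5.52 mol = 5.52 mol
53.9 mol = 53.9 mol
3.55 kmol = 3550 mol

3.55 kmol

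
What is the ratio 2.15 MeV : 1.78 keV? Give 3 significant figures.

1210

(2.15 × 10^6) / (1.78 × 10^3) = 1.208 × 10^3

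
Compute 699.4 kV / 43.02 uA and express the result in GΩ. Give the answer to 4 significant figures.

16.26 GΩ

(699.4 × 10³) / (43.02 × 10⁻⁶) = 16.2576 × 10⁹ Ω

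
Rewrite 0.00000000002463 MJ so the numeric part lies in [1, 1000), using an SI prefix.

= 24.63 × 10^-6 J; 10^-6 is micro.

24.63 μJ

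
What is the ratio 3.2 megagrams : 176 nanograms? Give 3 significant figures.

(3.2 × 10⁶) / (176 × 10⁻⁹) = 0.01818 × 10¹⁵

18200000000000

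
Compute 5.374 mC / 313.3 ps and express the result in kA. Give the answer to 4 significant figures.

17150 kA

(5.374 × 10⁻³) / (313.3 × 10⁻¹²) = 0.0171529 × 10⁹ A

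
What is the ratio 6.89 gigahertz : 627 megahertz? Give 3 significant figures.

11.0

(6.89 × 10⁹) / (627 × 10⁶) = 0.01099 × 10³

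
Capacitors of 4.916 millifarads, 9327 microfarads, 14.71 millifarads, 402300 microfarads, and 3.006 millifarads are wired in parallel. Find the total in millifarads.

In millifarads:
  4.916 millifarads → 4.916
  9327 microfarads = 9327e-3 millifarads = 9.327
  14.71 millifarads → 14.71
  402300 microfarads = 402300e-3 millifarads = 402.3
  3.006 millifarads → 3.006
Sum: 4.916 + 9.327 + 14.71 + 402.3 + 3.006 = 434.259

434.259 millifarads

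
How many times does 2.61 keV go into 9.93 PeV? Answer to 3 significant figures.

3800000000000

(9.93 × 10^15) / (2.61 × 10^3) = 3.805 × 10^12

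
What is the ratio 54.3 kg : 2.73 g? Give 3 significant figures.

(54.3 × 10^3) / (2.73) = 19.89 × 10^3

19900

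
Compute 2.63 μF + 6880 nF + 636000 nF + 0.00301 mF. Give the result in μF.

648.52 μF

In μF:
  2.63 μF → 2.63
  6880 nF = 6880e-3 μF = 6.88
  636000 nF = 636000e-3 μF = 636
  0.00301 mF = 0.00301e3 μF = 3.01
Sum: 2.63 + 6.88 + 636 + 3.01 = 648.52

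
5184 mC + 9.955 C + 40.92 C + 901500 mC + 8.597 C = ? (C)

In C:
  5184 mC = 5184 × 10⁻³ C = 5.184
  9.955 C → 9.955
  40.92 C → 40.92
  901500 mC = 901500 × 10⁻³ C = 901.5
  8.597 C → 8.597
Sum: 5.184 + 9.955 + 40.92 + 901.5 + 8.597 = 966.156

966.156 C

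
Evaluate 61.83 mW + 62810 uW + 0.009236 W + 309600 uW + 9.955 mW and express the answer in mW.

453.431 mW

In mW:
  61.83 mW → 61.83
  62810 uW = 62810e-3 mW = 62.81
  0.009236 W = 0.009236e3 mW = 9.236
  309600 uW = 309600e-3 mW = 309.6
  9.955 mW → 9.955
Sum: 61.83 + 62.81 + 9.236 + 309.6 + 9.955 = 453.431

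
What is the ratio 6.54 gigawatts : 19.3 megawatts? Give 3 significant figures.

(6.54 × 10⁹) / (19.3 × 10⁶) = 0.3389 × 10³

339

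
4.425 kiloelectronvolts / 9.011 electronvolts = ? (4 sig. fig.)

491.1

(4.425e3) / (9.011) = 0.49107e3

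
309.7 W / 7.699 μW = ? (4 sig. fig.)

(309.7) / (7.699 × 10⁻⁶) = 40.226 × 10⁶

40230000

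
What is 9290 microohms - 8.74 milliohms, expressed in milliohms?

In milliohms:
  9290 microohms = 9290e-3 milliohms = 9.29
  8.74 milliohms → 8.74
Difference: 9.29 - 8.74 = 0.55

0.55 milliohms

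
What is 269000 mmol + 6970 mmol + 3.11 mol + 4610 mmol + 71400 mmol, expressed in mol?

In mol:
  269000 mmol = 269000e-3 mol = 269
  6970 mmol = 6970e-3 mol = 6.97
  3.11 mol → 3.11
  4610 mmol = 4610e-3 mol = 4.61
  71400 mmol = 71400e-3 mol = 71.4
Sum: 269 + 6.97 + 3.11 + 4.61 + 71.4 = 355.09

355.09 mol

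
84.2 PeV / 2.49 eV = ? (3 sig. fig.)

(84.2 × 10¹⁵) / (2.49) = 33.82 × 10¹⁵

33800000000000000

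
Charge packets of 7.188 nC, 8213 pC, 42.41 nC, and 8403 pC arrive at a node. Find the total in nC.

In nC:
  7.188 nC → 7.188
  8213 pC = 8213e-3 nC = 8.213
  42.41 nC → 42.41
  8403 pC = 8403e-3 nC = 8.403
Sum: 7.188 + 8.213 + 42.41 + 8.403 = 66.214

66.214 nC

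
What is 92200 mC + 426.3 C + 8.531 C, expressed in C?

In C:
  92200 mC = 92200e-3 C = 92.2
  426.3 C → 426.3
  8.531 C → 8.531
Sum: 92.2 + 426.3 + 8.531 = 527.031

527.031 C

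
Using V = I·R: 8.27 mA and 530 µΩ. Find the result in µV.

8.27e-3 × 530e-6 = 4383.1e-9 V

4.3831 µV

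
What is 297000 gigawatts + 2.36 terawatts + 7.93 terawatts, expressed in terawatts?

307.29 terawatts

In terawatts:
  297000 gigawatts = 297000e-3 terawatts = 297
  2.36 terawatts → 2.36
  7.93 terawatts → 7.93
Sum: 297 + 2.36 + 7.93 = 307.29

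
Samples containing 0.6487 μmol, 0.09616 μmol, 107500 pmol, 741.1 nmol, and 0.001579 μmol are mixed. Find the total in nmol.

In nmol:
  0.6487 μmol = 0.6487 × 10^3 nmol = 648.7
  0.09616 μmol = 0.09616 × 10^3 nmol = 96.16
  107500 pmol = 107500 × 10^-3 nmol = 107.5
  741.1 nmol → 741.1
  0.001579 μmol = 0.001579 × 10^3 nmol = 1.579
Sum: 648.7 + 96.16 + 107.5 + 741.1 + 1.579 = 1595.039

1595.039 nmol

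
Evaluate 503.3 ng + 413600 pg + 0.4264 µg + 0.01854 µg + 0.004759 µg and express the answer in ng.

1366.599 ng

In ng:
  503.3 ng → 503.3
  413600 pg = 413600 × 10^-3 ng = 413.6
  0.4264 µg = 0.4264 × 10^3 ng = 426.4
  0.01854 µg = 0.01854 × 10^3 ng = 18.54
  0.004759 µg = 0.004759 × 10^3 ng = 4.759
Sum: 503.3 + 413.6 + 426.4 + 18.54 + 4.759 = 1366.599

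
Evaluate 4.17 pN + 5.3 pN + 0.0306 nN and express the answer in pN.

In pN:
  4.17 pN → 4.17
  5.3 pN → 5.3
  0.0306 nN = 0.0306 × 10^3 pN = 30.6
Sum: 4.17 + 5.3 + 30.6 = 40.07

40.07 pN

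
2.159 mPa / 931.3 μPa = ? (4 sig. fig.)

2.318

(2.159 × 10^-3) / (931.3 × 10^-6) = 0.0023183 × 10^3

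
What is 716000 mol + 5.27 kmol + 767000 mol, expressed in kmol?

1488.27 kmol

In kmol:
  716000 mol = 716000e-3 kmol = 716
  5.27 kmol → 5.27
  767000 mol = 767000e-3 kmol = 767
Sum: 716 + 5.27 + 767 = 1488.27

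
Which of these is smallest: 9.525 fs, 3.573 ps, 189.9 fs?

9.525 fs

9.525 fs = 0.000000000000009525 s
3.573 ps = 0.000000000003573 s
189.9 fs = 0.0000000000001899 s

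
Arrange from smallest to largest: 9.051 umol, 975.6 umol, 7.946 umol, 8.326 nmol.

9.051 umol = 0.000009051 mol
975.6 umol = 0.0009756 mol
7.946 umol = 0.000007946 mol
8.326 nmol = 0.000000008326 mol

8.326 nmol < 7.946 umol < 9.051 umol < 975.6 umol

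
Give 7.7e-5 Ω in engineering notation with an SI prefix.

77 µΩ

= 77e-6 Ω; 1e-6 is micro.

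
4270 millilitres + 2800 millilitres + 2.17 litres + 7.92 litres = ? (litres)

In litres:
  4270 millilitres = 4270e-3 litres = 4.27
  2800 millilitres = 2800e-3 litres = 2.8
  2.17 litres → 2.17
  7.92 litres → 7.92
Sum: 4.27 + 2.8 + 2.17 + 7.92 = 17.16

17.16 litres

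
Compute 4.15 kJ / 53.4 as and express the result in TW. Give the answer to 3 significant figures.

77700000 TW

(4.15 × 10^3) / (53.4 × 10^-18) = 0.077715 × 10^21 W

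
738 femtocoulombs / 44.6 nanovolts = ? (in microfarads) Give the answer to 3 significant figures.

16.5 microfarads

(738 × 10⁻¹⁵) / (44.6 × 10⁻⁹) = 16.547 × 10⁻⁶ F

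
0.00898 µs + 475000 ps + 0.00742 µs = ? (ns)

In ns:
  0.00898 µs = 0.00898 × 10³ ns = 8.98
  475000 ps = 475000 × 10⁻³ ns = 475
  0.00742 µs = 0.00742 × 10³ ns = 7.42
Sum: 8.98 + 475 + 7.42 = 491.4

491.4 ns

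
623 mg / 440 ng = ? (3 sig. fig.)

(623 × 10⁻³) / (440 × 10⁻⁹) = 1.416 × 10⁶

1420000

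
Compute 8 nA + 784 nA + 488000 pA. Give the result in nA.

In nA:
  8 nA → 8
  784 nA → 784
  488000 pA = 488000e-3 nA = 488
Sum: 8 + 784 + 488 = 1280

1280 nA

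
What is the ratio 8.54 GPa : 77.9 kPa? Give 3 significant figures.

110000

(8.54 × 10⁹) / (77.9 × 10³) = 0.1096 × 10⁶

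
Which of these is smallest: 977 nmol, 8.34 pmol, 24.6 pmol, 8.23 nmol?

977 nmol = 0.000000977 mol
8.34 pmol = 0.00000000000834 mol
24.6 pmol = 0.0000000000246 mol
8.23 nmol = 0.00000000823 mol

8.34 pmol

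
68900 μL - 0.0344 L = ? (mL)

34.5 mL

In mL:
  68900 μL = 68900e-3 mL = 68.9
  0.0344 L = 0.0344e3 mL = 34.4
Difference: 68.9 - 34.4 = 34.5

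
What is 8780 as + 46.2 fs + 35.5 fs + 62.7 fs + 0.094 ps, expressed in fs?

247.18 fs

In fs:
  8780 as = 8780 × 10^-3 fs = 8.78
  46.2 fs → 46.2
  35.5 fs → 35.5
  62.7 fs → 62.7
  0.094 ps = 0.094 × 10^3 fs = 94
Sum: 8.78 + 46.2 + 35.5 + 62.7 + 94 = 247.18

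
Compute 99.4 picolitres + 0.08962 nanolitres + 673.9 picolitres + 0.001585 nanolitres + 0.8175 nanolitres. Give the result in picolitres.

1682.005 picolitres

In picolitres:
  99.4 picolitres → 99.4
  0.08962 nanolitres = 0.08962 × 10^3 picolitres = 89.62
  673.9 picolitres → 673.9
  0.001585 nanolitres = 0.001585 × 10^3 picolitres = 1.585
  0.8175 nanolitres = 0.8175 × 10^3 picolitres = 817.5
Sum: 99.4 + 89.62 + 673.9 + 1.585 + 817.5 = 1682.005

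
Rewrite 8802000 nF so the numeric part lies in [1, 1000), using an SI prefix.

= 8.802 × 10⁻³ F; 10⁻³ is milli.

8.802 mF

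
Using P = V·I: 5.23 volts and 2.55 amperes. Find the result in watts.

13.3365 watts

5.23 × 2.55 = 13.3365 W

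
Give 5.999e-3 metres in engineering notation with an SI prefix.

= 5.999e-3 metres; 1e-3 is milli.

5.999 millimetres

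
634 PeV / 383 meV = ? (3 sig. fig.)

1660000000000000000

(634 × 10¹⁵) / (383 × 10⁻³) = 1.655 × 10¹⁸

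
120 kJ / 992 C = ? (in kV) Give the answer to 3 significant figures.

(120 × 10³) / (992) = 0.12097 × 10³ V

0.121 kV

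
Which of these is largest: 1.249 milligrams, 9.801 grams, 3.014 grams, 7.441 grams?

9.801 grams

1.249 milligrams = 0.001249 grams
9.801 grams = 9.801 grams
3.014 grams = 3.014 grams
7.441 grams = 7.441 grams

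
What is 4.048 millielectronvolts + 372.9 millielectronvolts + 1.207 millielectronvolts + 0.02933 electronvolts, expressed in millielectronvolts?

In millielectronvolts:
  4.048 millielectronvolts → 4.048
  372.9 millielectronvolts → 372.9
  1.207 millielectronvolts → 1.207
  0.02933 electronvolts = 0.02933 × 10^3 millielectronvolts = 29.33
Sum: 4.048 + 372.9 + 1.207 + 29.33 = 407.485

407.485 millielectronvolts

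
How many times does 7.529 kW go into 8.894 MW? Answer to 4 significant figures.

(8.894e6) / (7.529e3) = 1.1813e3

1181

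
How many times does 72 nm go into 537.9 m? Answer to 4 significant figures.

7471000000

(537.9) / (72 × 10^-9) = 7.4708 × 10^9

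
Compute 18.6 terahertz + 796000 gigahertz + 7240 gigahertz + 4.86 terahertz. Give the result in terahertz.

826.7 terahertz

In terahertz:
  18.6 terahertz → 18.6
  796000 gigahertz = 796000e-3 terahertz = 796
  7240 gigahertz = 7240e-3 terahertz = 7.24
  4.86 terahertz → 4.86
Sum: 18.6 + 796 + 7.24 + 4.86 = 826.7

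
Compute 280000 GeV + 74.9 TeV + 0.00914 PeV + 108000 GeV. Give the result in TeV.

472.04 TeV

In TeV:
  280000 GeV = 280000 × 10⁻³ TeV = 280
  74.9 TeV → 74.9
  0.00914 PeV = 0.00914 × 10³ TeV = 9.14
  108000 GeV = 108000 × 10⁻³ TeV = 108
Sum: 280 + 74.9 + 9.14 + 108 = 472.04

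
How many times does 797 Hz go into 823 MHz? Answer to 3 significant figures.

1030000

(823 × 10^6) / (797) = 1.033 × 10^6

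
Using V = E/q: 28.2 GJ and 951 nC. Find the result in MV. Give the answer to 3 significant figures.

29700000000 MV

(28.2 × 10⁹) / (951 × 10⁻⁹) = 0.029653 × 10¹⁸ V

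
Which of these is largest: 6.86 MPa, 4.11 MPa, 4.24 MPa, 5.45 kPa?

6.86 MPa

6.86 MPa = 6860000 Pa
4.11 MPa = 4110000 Pa
4.24 MPa = 4240000 Pa
5.45 kPa = 5450 Pa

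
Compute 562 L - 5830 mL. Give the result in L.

556.17 L

In L:
  562 L → 562
  5830 mL = 5830 × 10⁻³ L = 5.83
Difference: 562 - 5.83 = 556.17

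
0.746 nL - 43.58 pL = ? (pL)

In pL:
  0.746 nL = 0.746 × 10³ pL = 746
  43.58 pL → 43.58
Difference: 746 - 43.58 = 702.42

702.42 pL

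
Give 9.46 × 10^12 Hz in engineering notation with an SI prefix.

= 9.46 × 10^12 Hz; 10^12 is tera.

9.46 THz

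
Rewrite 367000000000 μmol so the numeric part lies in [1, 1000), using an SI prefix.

= 367 × 10^3 mol; 10^3 is kilo.

367 kmol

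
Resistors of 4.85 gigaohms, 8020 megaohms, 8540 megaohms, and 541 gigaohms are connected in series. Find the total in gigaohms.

562.41 gigaohms

In gigaohms:
  4.85 gigaohms → 4.85
  8020 megaohms = 8020e-3 gigaohms = 8.02
  8540 megaohms = 8540e-3 gigaohms = 8.54
  541 gigaohms → 541
Sum: 4.85 + 8.02 + 8.54 + 541 = 562.41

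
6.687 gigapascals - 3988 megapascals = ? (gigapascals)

In gigapascals:
  6.687 gigapascals → 6.687
  3988 megapascals = 3988 × 10^-3 gigapascals = 3.988
Difference: 6.687 - 3.988 = 2.699

2.699 gigapascals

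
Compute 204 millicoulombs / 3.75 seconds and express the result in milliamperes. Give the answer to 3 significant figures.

(204 × 10⁻³) / (3.75) = 54.4 × 10⁻³ A

54.4 milliamperes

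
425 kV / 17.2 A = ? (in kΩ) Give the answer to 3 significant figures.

(425 × 10^3) / (17.2) = 24.709 × 10^3 Ω

24.7 kΩ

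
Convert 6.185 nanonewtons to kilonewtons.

0.000000000006185 kilonewtons

nano = 1e-9, kilo = 1e3; factor is 1e-12.
6.185 × 1e-12 = 0.000000000006185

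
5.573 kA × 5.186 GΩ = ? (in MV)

28901578 MV

5.573 × 10^3 × 5.186 × 10^9 = 28.901578 × 10^12 V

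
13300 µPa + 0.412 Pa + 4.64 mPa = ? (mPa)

In mPa:
  13300 µPa = 13300 × 10^-3 mPa = 13.3
  0.412 Pa = 0.412 × 10^3 mPa = 412
  4.64 mPa → 4.64
Sum: 13.3 + 412 + 4.64 = 429.94

429.94 mPa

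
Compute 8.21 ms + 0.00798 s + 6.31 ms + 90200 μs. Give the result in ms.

112.7 ms

In ms:
  8.21 ms → 8.21
  0.00798 s = 0.00798e3 ms = 7.98
  6.31 ms → 6.31
  90200 μs = 90200e-3 ms = 90.2
Sum: 8.21 + 7.98 + 6.31 + 90.2 = 112.7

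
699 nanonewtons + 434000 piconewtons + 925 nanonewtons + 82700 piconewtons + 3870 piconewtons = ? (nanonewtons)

In nanonewtons:
  699 nanonewtons → 699
  434000 piconewtons = 434000 × 10⁻³ nanonewtons = 434
  925 nanonewtons → 925
  82700 piconewtons = 82700 × 10⁻³ nanonewtons = 82.7
  3870 piconewtons = 3870 × 10⁻³ nanonewtons = 3.87
Sum: 699 + 434 + 925 + 82.7 + 3.87 = 2144.57

2144.57 nanonewtons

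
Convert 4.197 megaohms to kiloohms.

mega = 10⁶, kilo = 10³; factor is 10³.
4.197 × 10³ = 4197

4197 kiloohms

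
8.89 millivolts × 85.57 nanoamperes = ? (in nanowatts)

0.7607173 nanowatts

8.89 × 10^-3 × 85.57 × 10^-9 = 760.7173 × 10^-12 W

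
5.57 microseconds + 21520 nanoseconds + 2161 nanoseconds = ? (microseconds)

29.251 microseconds

In microseconds:
  5.57 microseconds → 5.57
  21520 nanoseconds = 21520 × 10^-3 microseconds = 21.52
  2161 nanoseconds = 2161 × 10^-3 microseconds = 2.161
Sum: 5.57 + 21.52 + 2.161 = 29.251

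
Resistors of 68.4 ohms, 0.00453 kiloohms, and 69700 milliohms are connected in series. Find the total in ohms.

In ohms:
  68.4 ohms → 68.4
  0.00453 kiloohms = 0.00453 × 10^3 ohms = 4.53
  69700 milliohms = 69700 × 10^-3 ohms = 69.7
Sum: 68.4 + 4.53 + 69.7 = 142.63

142.63 ohms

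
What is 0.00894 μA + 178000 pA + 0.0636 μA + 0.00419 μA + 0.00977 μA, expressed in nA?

264.5 nA

In nA:
  0.00894 μA = 0.00894 × 10^3 nA = 8.94
  178000 pA = 178000 × 10^-3 nA = 178
  0.0636 μA = 0.0636 × 10^3 nA = 63.6
  0.00419 μA = 0.00419 × 10^3 nA = 4.19
  0.00977 μA = 0.00977 × 10^3 nA = 9.77
Sum: 8.94 + 178 + 63.6 + 4.19 + 9.77 = 264.5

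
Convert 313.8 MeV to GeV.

0.3138 GeV

mega = 10^6, giga = 10^9; factor is 10^-3.
313.8 × 10^-3 = 0.3138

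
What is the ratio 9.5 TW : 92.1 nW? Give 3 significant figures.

(9.5 × 10^12) / (92.1 × 10^-9) = 0.1031 × 10^21

103000000000000000000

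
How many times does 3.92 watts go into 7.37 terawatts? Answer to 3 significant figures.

1880000000000

(7.37e12) / (3.92) = 1.88e12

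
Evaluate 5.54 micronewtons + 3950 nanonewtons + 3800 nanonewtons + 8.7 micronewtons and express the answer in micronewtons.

In micronewtons:
  5.54 micronewtons → 5.54
  3950 nanonewtons = 3950 × 10⁻³ micronewtons = 3.95
  3800 nanonewtons = 3800 × 10⁻³ micronewtons = 3.8
  8.7 micronewtons → 8.7
Sum: 5.54 + 3.95 + 3.8 + 8.7 = 21.99

21.99 micronewtons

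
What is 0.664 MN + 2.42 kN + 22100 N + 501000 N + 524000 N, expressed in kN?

1713.52 kN

In kN:
  0.664 MN = 0.664 × 10^3 kN = 664
  2.42 kN → 2.42
  22100 N = 22100 × 10^-3 kN = 22.1
  501000 N = 501000 × 10^-3 kN = 501
  524000 N = 524000 × 10^-3 kN = 524
Sum: 664 + 2.42 + 22.1 + 501 + 524 = 1713.52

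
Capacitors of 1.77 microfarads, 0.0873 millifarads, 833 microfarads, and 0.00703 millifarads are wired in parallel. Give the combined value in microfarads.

929.1 microfarads

In microfarads:
  1.77 microfarads → 1.77
  0.0873 millifarads = 0.0873e3 microfarads = 87.3
  833 microfarads → 833
  0.00703 millifarads = 0.00703e3 microfarads = 7.03
Sum: 1.77 + 87.3 + 833 + 7.03 = 929.1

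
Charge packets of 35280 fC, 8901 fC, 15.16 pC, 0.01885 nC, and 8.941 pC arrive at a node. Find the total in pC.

87.132 pC

In pC:
  35280 fC = 35280 × 10⁻³ pC = 35.28
  8901 fC = 8901 × 10⁻³ pC = 8.901
  15.16 pC → 15.16
  0.01885 nC = 0.01885 × 10³ pC = 18.85
  8.941 pC → 8.941
Sum: 35.28 + 8.901 + 15.16 + 18.85 + 8.941 = 87.132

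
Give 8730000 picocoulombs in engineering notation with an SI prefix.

8.73 microcoulombs

= 8.73 × 10^-6 coulombs; 10^-6 is micro.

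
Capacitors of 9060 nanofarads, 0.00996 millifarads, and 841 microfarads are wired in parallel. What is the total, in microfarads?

860.02 microfarads

In microfarads:
  9060 nanofarads = 9060 × 10^-3 microfarads = 9.06
  0.00996 millifarads = 0.00996 × 10^3 microfarads = 9.96
  841 microfarads → 841
Sum: 9.06 + 9.96 + 841 = 860.02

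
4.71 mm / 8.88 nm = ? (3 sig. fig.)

(4.71e-3) / (8.88e-9) = 0.5304e6

530000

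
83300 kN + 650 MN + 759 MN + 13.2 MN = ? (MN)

In MN:
  83300 kN = 83300e-3 MN = 83.3
  650 MN → 650
  759 MN → 759
  13.2 MN → 13.2
Sum: 83.3 + 650 + 759 + 13.2 = 1505.5

1505.5 MN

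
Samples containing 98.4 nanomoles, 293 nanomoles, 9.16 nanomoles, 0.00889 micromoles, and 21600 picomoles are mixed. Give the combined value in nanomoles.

431.05 nanomoles

In nanomoles:
  98.4 nanomoles → 98.4
  293 nanomoles → 293
  9.16 nanomoles → 9.16
  0.00889 micromoles = 0.00889 × 10³ nanomoles = 8.89
  21600 picomoles = 21600 × 10⁻³ nanomoles = 21.6
Sum: 98.4 + 293 + 9.16 + 8.89 + 21.6 = 431.05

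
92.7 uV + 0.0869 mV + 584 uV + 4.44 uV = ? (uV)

768.04 uV

In uV:
  92.7 uV → 92.7
  0.0869 mV = 0.0869 × 10^3 uV = 86.9
  584 uV → 584
  4.44 uV → 4.44
Sum: 92.7 + 86.9 + 584 + 4.44 = 768.04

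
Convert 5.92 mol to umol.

5920000 umol

(no prefix) = 10⁰, micro = 10⁻⁶; factor is 10⁶.
5.92 × 10⁶ = 5920000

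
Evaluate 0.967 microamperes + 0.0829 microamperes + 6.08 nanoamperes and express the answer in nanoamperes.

In nanoamperes:
  0.967 microamperes = 0.967e3 nanoamperes = 967
  0.0829 microamperes = 0.0829e3 nanoamperes = 82.9
  6.08 nanoamperes → 6.08
Sum: 967 + 82.9 + 6.08 = 1055.98

1055.98 nanoamperes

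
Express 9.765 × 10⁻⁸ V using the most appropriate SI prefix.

97.65 nV

= 97.65 × 10⁻⁹ V; 10⁻⁹ is nano.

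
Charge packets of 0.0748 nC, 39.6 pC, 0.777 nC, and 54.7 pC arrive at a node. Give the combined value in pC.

946.1 pC

In pC:
  0.0748 nC = 0.0748 × 10³ pC = 74.8
  39.6 pC → 39.6
  0.777 nC = 0.777 × 10³ pC = 777
  54.7 pC → 54.7
Sum: 74.8 + 39.6 + 777 + 54.7 = 946.1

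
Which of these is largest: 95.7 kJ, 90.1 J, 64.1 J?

95.7 kJ = 95700 J
90.1 J = 90.1 J
64.1 J = 64.1 J

95.7 kJ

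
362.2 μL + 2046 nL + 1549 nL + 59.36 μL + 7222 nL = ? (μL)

432.377 μL

In μL:
  362.2 μL → 362.2
  2046 nL = 2046 × 10^-3 μL = 2.046
  1549 nL = 1549 × 10^-3 μL = 1.549
  59.36 μL → 59.36
  7222 nL = 7222 × 10^-3 μL = 7.222
Sum: 362.2 + 2.046 + 1.549 + 59.36 + 7.222 = 432.377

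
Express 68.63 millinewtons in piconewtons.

milli = 10^-3, pico = 10^-12; factor is 10^9.
68.63 × 10^9 = 68630000000

68630000000 piconewtons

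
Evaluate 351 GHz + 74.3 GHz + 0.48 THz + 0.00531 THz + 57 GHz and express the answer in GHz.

967.61 GHz

In GHz:
  351 GHz → 351
  74.3 GHz → 74.3
  0.48 THz = 0.48 × 10^3 GHz = 480
  0.00531 THz = 0.00531 × 10^3 GHz = 5.31
  57 GHz → 57
Sum: 351 + 74.3 + 480 + 5.31 + 57 = 967.61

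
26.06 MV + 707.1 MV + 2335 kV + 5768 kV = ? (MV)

In MV:
  26.06 MV → 26.06
  707.1 MV → 707.1
  2335 kV = 2335 × 10^-3 MV = 2.335
  5768 kV = 5768 × 10^-3 MV = 5.768
Sum: 26.06 + 707.1 + 2.335 + 5.768 = 741.263

741.263 MV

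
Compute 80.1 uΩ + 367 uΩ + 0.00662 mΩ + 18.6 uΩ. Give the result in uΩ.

In uΩ:
  80.1 uΩ → 80.1
  367 uΩ → 367
  0.00662 mΩ = 0.00662e3 uΩ = 6.62
  18.6 uΩ → 18.6
Sum: 80.1 + 367 + 6.62 + 18.6 = 472.32

472.32 uΩ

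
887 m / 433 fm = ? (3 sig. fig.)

(887) / (433 × 10^-15) = 2.048 × 10^15

2050000000000000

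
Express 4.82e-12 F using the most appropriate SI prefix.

4.82 pF

= 4.82e-12 F; 1e-12 is pico.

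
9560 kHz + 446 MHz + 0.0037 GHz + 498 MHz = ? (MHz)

In MHz:
  9560 kHz = 9560e-3 MHz = 9.56
  446 MHz → 446
  0.0037 GHz = 0.0037e3 MHz = 3.7
  498 MHz → 498
Sum: 9.56 + 446 + 3.7 + 498 = 957.26

957.26 MHz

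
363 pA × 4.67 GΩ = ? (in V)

1.69521 V

363 × 10⁻¹² × 4.67 × 10⁹ = 1695.21 × 10⁻³ V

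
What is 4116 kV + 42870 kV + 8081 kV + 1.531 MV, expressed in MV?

56.598 MV

In MV:
  4116 kV = 4116 × 10⁻³ MV = 4.116
  42870 kV = 42870 × 10⁻³ MV = 42.87
  8081 kV = 8081 × 10⁻³ MV = 8.081
  1.531 MV → 1.531
Sum: 4.116 + 42.87 + 8.081 + 1.531 = 56.598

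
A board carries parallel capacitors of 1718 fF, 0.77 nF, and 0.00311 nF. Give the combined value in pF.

774.828 pF

In pF:
  1718 fF = 1718e-3 pF = 1.718
  0.77 nF = 0.77e3 pF = 770
  0.00311 nF = 0.00311e3 pF = 3.11
Sum: 1.718 + 770 + 3.11 = 774.828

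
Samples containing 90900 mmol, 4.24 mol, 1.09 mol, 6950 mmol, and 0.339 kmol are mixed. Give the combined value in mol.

In mol:
  90900 mmol = 90900 × 10⁻³ mol = 90.9
  4.24 mol → 4.24
  1.09 mol → 1.09
  6950 mmol = 6950 × 10⁻³ mol = 6.95
  0.339 kmol = 0.339 × 10³ mol = 339
Sum: 90.9 + 4.24 + 1.09 + 6.95 + 339 = 442.18

442.18 mol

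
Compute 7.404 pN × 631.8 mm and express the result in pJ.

7.404 × 10^-12 × 631.8 × 10^-3 = 4677.8472 × 10^-15 J

4.6778472 pJ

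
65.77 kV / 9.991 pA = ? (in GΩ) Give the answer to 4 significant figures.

(65.77 × 10³) / (9.991 × 10⁻¹²) = 6.58292 × 10¹⁵ Ω

6583000 GΩ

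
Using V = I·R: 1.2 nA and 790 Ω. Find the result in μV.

1.2e-9 × 790 = 948e-9 V

0.948 μV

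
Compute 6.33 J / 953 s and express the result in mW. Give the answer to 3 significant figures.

(6.33) / (953) = 0.0066422 W

6.64 mW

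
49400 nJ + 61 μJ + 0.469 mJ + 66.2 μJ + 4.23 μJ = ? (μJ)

In μJ:
  49400 nJ = 49400 × 10^-3 μJ = 49.4
  61 μJ → 61
  0.469 mJ = 0.469 × 10^3 μJ = 469
  66.2 μJ → 66.2
  4.23 μJ → 4.23
Sum: 49.4 + 61 + 469 + 66.2 + 4.23 = 649.83

649.83 μJ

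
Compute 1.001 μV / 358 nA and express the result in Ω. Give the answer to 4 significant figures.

2.796 Ω

(1.001 × 10^-6) / (358 × 10^-9) = 0.00279609 × 10^3 Ω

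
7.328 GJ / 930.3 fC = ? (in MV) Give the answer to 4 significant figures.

7877000000000000 MV

(7.328 × 10^9) / (930.3 × 10^-15) = 0.00787703 × 10^24 V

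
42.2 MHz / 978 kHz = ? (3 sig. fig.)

43.1

(42.2 × 10^6) / (978 × 10^3) = 0.04315 × 10^3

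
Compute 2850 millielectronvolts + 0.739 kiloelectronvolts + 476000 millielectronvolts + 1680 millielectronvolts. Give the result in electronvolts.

In electronvolts:
  2850 millielectronvolts = 2850e-3 electronvolts = 2.85
  0.739 kiloelectronvolts = 0.739e3 electronvolts = 739
  476000 millielectronvolts = 476000e-3 electronvolts = 476
  1680 millielectronvolts = 1680e-3 electronvolts = 1.68
Sum: 2.85 + 739 + 476 + 1.68 = 1219.53

1219.53 electronvolts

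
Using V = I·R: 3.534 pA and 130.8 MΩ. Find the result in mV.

3.534e-12 × 130.8e6 = 462.2472e-6 V

0.4622472 mV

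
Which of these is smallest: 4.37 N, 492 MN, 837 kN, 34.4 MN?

4.37 N

4.37 N = 4.37 N
492 MN = 492000000 N
837 kN = 837000 N
34.4 MN = 34400000 N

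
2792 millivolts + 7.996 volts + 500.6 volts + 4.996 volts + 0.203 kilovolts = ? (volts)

In volts:
  2792 millivolts = 2792 × 10⁻³ volts = 2.792
  7.996 volts → 7.996
  500.6 volts → 500.6
  4.996 volts → 4.996
  0.203 kilovolts = 0.203 × 10³ volts = 203
Sum: 2.792 + 7.996 + 500.6 + 4.996 + 203 = 719.384

719.384 volts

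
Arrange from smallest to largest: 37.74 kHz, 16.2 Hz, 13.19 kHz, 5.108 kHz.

16.2 Hz < 5.108 kHz < 13.19 kHz < 37.74 kHz

37.74 kHz = 37740 Hz
16.2 Hz = 16.2 Hz
13.19 kHz = 13190 Hz
5.108 kHz = 5108 Hz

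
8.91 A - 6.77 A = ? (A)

2.14 A

In A:
  8.91 A → 8.91
  6.77 A → 6.77
Difference: 8.91 - 6.77 = 2.14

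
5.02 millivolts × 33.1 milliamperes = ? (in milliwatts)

0.166162 milliwatts

5.02 × 10^-3 × 33.1 × 10^-3 = 166.162 × 10^-6 W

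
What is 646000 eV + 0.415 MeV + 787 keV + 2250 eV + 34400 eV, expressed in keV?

In keV:
  646000 eV = 646000 × 10⁻³ keV = 646
  0.415 MeV = 0.415 × 10³ keV = 415
  787 keV → 787
  2250 eV = 2250 × 10⁻³ keV = 2.25
  34400 eV = 34400 × 10⁻³ keV = 34.4
Sum: 646 + 415 + 787 + 2.25 + 34.4 = 1884.65

1884.65 keV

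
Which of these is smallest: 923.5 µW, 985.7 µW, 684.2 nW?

684.2 nW

923.5 µW = 0.0009235 W
985.7 µW = 0.0009857 W
684.2 nW = 0.0000006842 W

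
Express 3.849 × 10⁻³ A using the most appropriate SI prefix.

= 3.849 × 10⁻³ A; 10⁻³ is milli.

3.849 mA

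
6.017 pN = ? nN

pico = 10⁻¹², nano = 10⁻⁹; factor is 10⁻³.
6.017 × 10⁻³ = 0.006017

0.006017 nN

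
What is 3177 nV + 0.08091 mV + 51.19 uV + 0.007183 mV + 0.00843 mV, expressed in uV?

In uV:
  3177 nV = 3177 × 10⁻³ uV = 3.177
  0.08091 mV = 0.08091 × 10³ uV = 80.91
  51.19 uV → 51.19
  0.007183 mV = 0.007183 × 10³ uV = 7.183
  0.00843 mV = 0.00843 × 10³ uV = 8.43
Sum: 3.177 + 80.91 + 51.19 + 7.183 + 8.43 = 150.89

150.89 uV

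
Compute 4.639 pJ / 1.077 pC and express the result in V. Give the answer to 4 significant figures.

4.307 V

(4.639e-12) / (1.077e-12) = 4.30734 V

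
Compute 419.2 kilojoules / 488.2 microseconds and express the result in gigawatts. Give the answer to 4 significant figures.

(419.2 × 10³) / (488.2 × 10⁻⁶) = 0.858664 × 10⁹ W

0.8587 gigawatts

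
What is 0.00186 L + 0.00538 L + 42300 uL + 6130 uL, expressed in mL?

In mL:
  0.00186 L = 0.00186e3 mL = 1.86
  0.00538 L = 0.00538e3 mL = 5.38
  42300 uL = 42300e-3 mL = 42.3
  6130 uL = 6130e-3 mL = 6.13
Sum: 1.86 + 5.38 + 42.3 + 6.13 = 55.67

55.67 mL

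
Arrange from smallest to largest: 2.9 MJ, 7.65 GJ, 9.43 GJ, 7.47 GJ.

2.9 MJ < 7.47 GJ < 7.65 GJ < 9.43 GJ

2.9 MJ = 2900000 J
7.65 GJ = 7650000000 J
9.43 GJ = 9430000000 J
7.47 GJ = 7470000000 J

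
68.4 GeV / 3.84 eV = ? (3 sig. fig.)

(68.4 × 10^9) / (3.84) = 17.81 × 10^9

17800000000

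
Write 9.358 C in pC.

9358000000000 pC

(no prefix) = 10⁰, pico = 10⁻¹²; factor is 10¹².
9.358 × 10¹² = 9358000000000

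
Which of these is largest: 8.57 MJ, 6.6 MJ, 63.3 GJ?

8.57 MJ = 8570000 J
6.6 MJ = 6600000 J
63.3 GJ = 63300000000 J

63.3 GJ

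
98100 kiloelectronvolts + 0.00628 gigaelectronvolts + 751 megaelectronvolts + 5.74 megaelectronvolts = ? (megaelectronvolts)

In megaelectronvolts:
  98100 kiloelectronvolts = 98100e-3 megaelectronvolts = 98.1
  0.00628 gigaelectronvolts = 0.00628e3 megaelectronvolts = 6.28
  751 megaelectronvolts → 751
  5.74 megaelectronvolts → 5.74
Sum: 98.1 + 6.28 + 751 + 5.74 = 861.12

861.12 megaelectronvolts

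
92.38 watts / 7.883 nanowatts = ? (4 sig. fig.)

11720000000

(92.38) / (7.883 × 10^-9) = 11.719 × 10^9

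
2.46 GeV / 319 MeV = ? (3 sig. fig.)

(2.46 × 10^9) / (319 × 10^6) = 0.007712 × 10^3

7.71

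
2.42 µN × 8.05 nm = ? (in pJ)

2.42 × 10⁻⁶ × 8.05 × 10⁻⁹ = 19.481 × 10⁻¹⁵ J

0.019481 pJ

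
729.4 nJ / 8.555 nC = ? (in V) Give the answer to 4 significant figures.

85.26 V

(729.4e-9) / (8.555e-9) = 85.2601 V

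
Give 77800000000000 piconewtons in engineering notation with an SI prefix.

77.8 newtons

= 77.8 newtons; mantissa already in [1, 1000).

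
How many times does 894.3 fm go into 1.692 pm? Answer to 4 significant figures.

(1.692e-12) / (894.3e-15) = 0.001892e3

1.892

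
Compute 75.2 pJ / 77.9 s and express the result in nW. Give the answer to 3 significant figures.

0.000965 nW

(75.2 × 10^-12) / (77.9) = 0.96534 × 10^-12 W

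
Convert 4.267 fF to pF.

0.004267 pF

femto = 10⁻¹⁵, pico = 10⁻¹²; factor is 10⁻³.
4.267 × 10⁻³ = 0.004267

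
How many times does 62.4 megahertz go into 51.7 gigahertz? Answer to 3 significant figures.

(51.7 × 10⁹) / (62.4 × 10⁶) = 0.8285 × 10³

829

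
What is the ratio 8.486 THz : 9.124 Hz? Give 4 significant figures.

930100000000

(8.486 × 10^12) / (9.124) = 0.93007 × 10^12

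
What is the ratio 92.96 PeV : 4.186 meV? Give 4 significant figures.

22210000000000000000

(92.96 × 10^15) / (4.186 × 10^-3) = 22.207 × 10^18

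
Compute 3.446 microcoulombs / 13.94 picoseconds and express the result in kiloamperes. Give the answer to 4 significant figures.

247.2 kiloamperes

(3.446e-6) / (13.94e-12) = 0.247202e6 A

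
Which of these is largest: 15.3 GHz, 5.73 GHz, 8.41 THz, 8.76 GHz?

15.3 GHz = 15300000000 Hz
5.73 GHz = 5730000000 Hz
8.41 THz = 8410000000000 Hz
8.76 GHz = 8760000000 Hz

8.41 THz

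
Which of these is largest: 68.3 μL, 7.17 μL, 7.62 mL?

7.62 mL

68.3 μL = 0.0000683 L
7.17 μL = 0.00000717 L
7.62 mL = 0.00762 L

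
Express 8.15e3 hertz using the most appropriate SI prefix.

= 8.15e3 hertz; 1e3 is kilo.

8.15 kilohertz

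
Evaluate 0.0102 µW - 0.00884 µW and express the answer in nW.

1.36 nW

In nW:
  0.0102 µW = 0.0102e3 nW = 10.2
  0.00884 µW = 0.00884e3 nW = 8.84
Difference: 10.2 - 8.84 = 1.36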